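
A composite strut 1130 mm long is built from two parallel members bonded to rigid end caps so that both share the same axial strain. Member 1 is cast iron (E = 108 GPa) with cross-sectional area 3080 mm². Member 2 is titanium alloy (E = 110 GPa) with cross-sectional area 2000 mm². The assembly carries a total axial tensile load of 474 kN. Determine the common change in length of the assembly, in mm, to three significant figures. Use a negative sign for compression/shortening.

0.969 mm

Equal strain + equilibrium ⇒ each member carries load in proportion to AE: A₁E₁ = 332600000 N, A₂E₂ = 220000000 N, ΣAE = 552600000 N.
δ = PL/ΣAE = 474000·1130/552600000 = 0.9692 mm.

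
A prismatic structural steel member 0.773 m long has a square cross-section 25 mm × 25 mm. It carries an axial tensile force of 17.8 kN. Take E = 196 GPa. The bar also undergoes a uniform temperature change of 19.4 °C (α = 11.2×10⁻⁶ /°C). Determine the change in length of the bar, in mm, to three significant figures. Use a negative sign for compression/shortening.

A = 625 mm².
δ_mech = NL/(AE) = 17800·773/(625·196000) = 0.1123 mm.
δ_thermal = αLΔT = 11.2e-6·773·19.4 = 0.168 mm.
δ = δ_mech + δ_thermal = 0.2803 mm.

0.280 mm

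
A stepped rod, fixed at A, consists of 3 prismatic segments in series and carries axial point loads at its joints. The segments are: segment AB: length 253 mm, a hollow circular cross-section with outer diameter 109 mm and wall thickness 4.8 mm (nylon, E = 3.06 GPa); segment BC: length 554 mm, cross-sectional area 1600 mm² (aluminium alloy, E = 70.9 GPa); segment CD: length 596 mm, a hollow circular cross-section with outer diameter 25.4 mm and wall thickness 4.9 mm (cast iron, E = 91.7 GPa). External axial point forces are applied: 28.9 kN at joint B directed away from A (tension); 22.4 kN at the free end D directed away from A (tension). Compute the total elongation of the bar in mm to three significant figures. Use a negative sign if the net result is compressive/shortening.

3.27 mm

Internal axial forces (sectioning from the free end, tension +): N_CD = 22.4 kN, N_BC = 22.4 kN, N_AB = 51.3 kN.
A_AB = 1571 mm².
A_CD = 315.6 mm².
δ_AB = 51300·253/(1571·3060) = 2.699 mm
δ_BC = 22400·554/(1600·70900) = 0.1094 mm
δ_CD = 22400·596/(315.6·91700) = 0.4613 mm
δ = Σδ_i = 3.27 mm.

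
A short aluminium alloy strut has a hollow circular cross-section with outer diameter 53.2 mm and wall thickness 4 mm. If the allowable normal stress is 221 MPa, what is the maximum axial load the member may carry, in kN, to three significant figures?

137 kN

A = 618.3 mm².
P_max = σ_allow · A = 221 · 618.3 = 136600 N = 136.6 kN.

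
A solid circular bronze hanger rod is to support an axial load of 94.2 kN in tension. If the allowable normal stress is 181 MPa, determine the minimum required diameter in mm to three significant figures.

Required area A ≥ P/σ_allow = 94200/181 = 520.4 mm².
For a solid circular section, d ≥ √(4A/π) = 25.74 mm.

25.7 mm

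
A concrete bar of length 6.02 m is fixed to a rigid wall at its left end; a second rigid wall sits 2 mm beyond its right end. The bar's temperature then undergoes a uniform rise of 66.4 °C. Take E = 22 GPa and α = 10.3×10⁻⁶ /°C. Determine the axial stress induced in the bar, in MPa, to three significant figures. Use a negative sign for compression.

Free thermal expansion αLΔT = 10.3e-6 · 6020 · 66.4 = 4.117 mm.
The walls engage after the gap closes; constrained expansion = 4.117 − 2 = 2.117 mm.
The walls impose strain ε = −(2.117)/6020 = -3.5169e-04; σ = Eε = 22000 · -3.5169e-04 = -7.737 MPa.

-7.74 MPa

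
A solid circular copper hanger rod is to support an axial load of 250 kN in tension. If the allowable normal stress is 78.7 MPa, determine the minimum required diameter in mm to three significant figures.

63.6 mm

Required area A ≥ P/σ_allow = 250000/78.7 = 3177 mm².
For a solid circular section, d ≥ √(4A/π) = 63.6 mm.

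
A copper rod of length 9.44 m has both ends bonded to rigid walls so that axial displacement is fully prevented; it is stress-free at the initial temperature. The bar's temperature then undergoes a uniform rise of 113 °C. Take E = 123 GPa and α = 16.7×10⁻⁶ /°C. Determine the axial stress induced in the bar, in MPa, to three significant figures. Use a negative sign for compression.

Free thermal expansion αLΔT = 16.7e-6 · 9440 · 113 = 17.81 mm.
The walls impose strain ε = −(17.81)/9440 = -1.8871e-03; σ = Eε = 123000 · -1.8871e-03 = -232.1 MPa.

-232 MPa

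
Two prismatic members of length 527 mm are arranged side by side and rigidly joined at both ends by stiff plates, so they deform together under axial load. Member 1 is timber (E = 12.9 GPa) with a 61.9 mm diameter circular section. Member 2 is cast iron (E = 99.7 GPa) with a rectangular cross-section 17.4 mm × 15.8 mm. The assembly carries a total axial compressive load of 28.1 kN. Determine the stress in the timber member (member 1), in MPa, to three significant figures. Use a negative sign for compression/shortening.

-5.47 MPa

A_1 = 3009 mm².
A_2 = 274.9 mm².
Equal strain + equilibrium ⇒ each member carries load in proportion to AE: A₁E₁ = 38820000 N, A₂E₂ = 27410000 N, ΣAE = 66230000 N.
σ₁ = P·E₁/ΣAE = -28100·12900/66230000 = -5.473 MPa.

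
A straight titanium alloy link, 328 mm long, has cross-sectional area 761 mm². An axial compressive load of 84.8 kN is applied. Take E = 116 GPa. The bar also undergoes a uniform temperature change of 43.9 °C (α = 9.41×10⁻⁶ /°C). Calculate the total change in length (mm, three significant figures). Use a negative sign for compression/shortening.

δ_mech = NL/(AE) = -84800·328/(761·116000) = -0.3151 mm.
δ_thermal = αLΔT = 9.41e-6·328·43.9 = 0.1355 mm.
δ = δ_mech + δ_thermal = -0.1796 mm.

-0.180 mm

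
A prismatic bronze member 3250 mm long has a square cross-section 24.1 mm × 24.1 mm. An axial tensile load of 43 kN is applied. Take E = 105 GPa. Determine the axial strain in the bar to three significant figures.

7.05e-04

A = 580.8 mm².
σ = N/A = 74.03 MPa; ε = σ/E = 74.03/105000 = 7.051e-04.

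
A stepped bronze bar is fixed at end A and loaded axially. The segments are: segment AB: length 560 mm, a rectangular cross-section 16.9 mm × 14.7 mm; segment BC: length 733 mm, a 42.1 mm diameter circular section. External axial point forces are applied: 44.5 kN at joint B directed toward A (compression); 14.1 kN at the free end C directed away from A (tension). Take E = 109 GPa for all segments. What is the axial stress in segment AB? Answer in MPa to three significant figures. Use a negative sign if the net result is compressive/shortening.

-122 MPa

Internal axial forces (sectioning from the free end, tension +): N_BC = 14.1 kN, N_AB = -30.4 kN.
A_AB = 248.4 mm².
σ_AB = N_AB/A_AB = -30400/248.4 = -122.4 MPa.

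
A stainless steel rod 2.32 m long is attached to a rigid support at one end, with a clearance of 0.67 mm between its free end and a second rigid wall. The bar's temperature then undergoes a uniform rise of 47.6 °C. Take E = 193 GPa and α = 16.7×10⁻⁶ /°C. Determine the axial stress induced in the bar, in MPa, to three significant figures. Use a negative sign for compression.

-97.7 MPa

Free thermal expansion αLΔT = 16.7e-6 · 2320 · 47.6 = 1.844 mm.
The walls engage after the gap closes; constrained expansion = 1.844 − 0.67 = 1.174 mm.
The walls impose strain ε = −(1.174)/2320 = -5.0613e-04; σ = Eε = 193000 · -5.0613e-04 = -97.68 MPa.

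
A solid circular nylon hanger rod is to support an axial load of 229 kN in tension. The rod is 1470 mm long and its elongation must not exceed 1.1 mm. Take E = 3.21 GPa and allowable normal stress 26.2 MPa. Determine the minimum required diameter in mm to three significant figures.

348 mm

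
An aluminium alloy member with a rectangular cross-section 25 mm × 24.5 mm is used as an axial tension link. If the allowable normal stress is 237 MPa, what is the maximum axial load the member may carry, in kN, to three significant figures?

145 kN

A = 612.5 mm².
P_max = σ_allow · A = 237 · 612.5 = 145200 N = 145.2 kN.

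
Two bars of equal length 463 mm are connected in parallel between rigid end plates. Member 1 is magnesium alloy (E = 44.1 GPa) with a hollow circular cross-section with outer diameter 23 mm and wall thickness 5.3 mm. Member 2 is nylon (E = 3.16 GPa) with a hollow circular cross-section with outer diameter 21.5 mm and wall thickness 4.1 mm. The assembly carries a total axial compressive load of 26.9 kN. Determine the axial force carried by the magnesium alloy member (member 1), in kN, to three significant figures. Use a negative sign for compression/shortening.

A_1 = 294.7 mm².
A_2 = 224.1 mm².
Equal strain + equilibrium ⇒ each member carries load in proportion to AE: A₁E₁ = 13000000 N, A₂E₂ = 708200 N, ΣAE = 13710000 N.
F₁ = P·A₁E₁/ΣAE = -26900·13000000/13710000 = -25510 N.

-25.5 kN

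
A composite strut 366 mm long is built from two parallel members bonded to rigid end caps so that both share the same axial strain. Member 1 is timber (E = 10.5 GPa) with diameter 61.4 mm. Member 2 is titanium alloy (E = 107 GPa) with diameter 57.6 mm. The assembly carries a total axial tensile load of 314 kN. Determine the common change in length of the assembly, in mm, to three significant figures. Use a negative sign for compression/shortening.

0.371 mm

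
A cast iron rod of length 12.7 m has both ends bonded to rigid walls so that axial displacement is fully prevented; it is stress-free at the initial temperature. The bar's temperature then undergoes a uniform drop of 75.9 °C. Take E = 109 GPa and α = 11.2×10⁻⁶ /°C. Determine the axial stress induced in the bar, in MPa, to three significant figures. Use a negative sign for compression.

92.7 MPa

Free thermal expansion αLΔT = 11.2e-6 · 12700 · -75.9 = -10.8 mm.
The walls impose strain ε = −(-10.8)/12700 = 8.5008e-04; σ = Eε = 109000 · 8.5008e-04 = 92.66 MPa.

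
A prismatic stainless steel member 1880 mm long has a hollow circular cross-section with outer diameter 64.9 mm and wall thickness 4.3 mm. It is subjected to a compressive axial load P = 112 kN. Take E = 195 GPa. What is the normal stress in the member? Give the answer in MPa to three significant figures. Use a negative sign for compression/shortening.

A = 818.6 mm².
σ = N/A = -112000/818.6 = -136.8 MPa.

-137 MPa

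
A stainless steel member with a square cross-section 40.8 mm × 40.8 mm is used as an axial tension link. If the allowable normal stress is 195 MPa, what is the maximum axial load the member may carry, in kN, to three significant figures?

A = 1665 mm².
P_max = σ_allow · A = 195 · 1665 = 324600 N = 324.6 kN.

325 kN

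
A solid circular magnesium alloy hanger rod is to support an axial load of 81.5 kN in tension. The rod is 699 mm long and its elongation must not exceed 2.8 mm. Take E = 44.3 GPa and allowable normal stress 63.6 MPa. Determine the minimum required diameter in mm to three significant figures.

40.4 mm

Required area A ≥ P/σ_allow = 81500/63.6 = 1281 mm².
For a solid circular section, d ≥ √(4A/π) = 40.39 mm.
Elongation limit: A ≥ PL/(Eδ_allow) = 81500·699/(44300·2.8) = 459.3 mm² ⇒ d ≥ 24.18 mm.
The stress limit governs.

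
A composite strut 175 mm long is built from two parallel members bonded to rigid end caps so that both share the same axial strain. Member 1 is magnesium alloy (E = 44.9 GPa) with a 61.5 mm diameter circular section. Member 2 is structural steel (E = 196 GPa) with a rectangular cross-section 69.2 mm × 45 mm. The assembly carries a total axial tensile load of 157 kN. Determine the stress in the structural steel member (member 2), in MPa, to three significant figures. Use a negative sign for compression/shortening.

41.4 MPa

A_1 = 2971 mm².
A_2 = 3114 mm².
Equal strain + equilibrium ⇒ each member carries load in proportion to AE: A₁E₁ = 133400000 N, A₂E₂ = 610300000 N, ΣAE = 743700000 N.
σ₂ = P·E₂/ΣAE = 157000·196000/743700000 = 41.38 MPa.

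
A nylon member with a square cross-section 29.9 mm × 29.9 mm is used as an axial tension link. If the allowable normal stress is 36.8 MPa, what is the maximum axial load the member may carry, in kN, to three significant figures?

A = 894 mm².
P_max = σ_allow · A = 36.8 · 894 = 32900 N = 32.9 kN.

32.9 kN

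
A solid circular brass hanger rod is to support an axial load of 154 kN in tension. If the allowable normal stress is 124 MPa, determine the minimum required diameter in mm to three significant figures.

Required area A ≥ P/σ_allow = 154000/124 = 1242 mm².
For a solid circular section, d ≥ √(4A/π) = 39.77 mm.

39.8 mm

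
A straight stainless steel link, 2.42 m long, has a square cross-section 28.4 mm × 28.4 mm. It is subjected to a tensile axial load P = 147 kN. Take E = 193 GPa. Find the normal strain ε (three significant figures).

A = 806.6 mm².
σ = N/A = 182.3 MPa; ε = σ/E = 182.3/193000 = 9.443e-04.

9.44e-04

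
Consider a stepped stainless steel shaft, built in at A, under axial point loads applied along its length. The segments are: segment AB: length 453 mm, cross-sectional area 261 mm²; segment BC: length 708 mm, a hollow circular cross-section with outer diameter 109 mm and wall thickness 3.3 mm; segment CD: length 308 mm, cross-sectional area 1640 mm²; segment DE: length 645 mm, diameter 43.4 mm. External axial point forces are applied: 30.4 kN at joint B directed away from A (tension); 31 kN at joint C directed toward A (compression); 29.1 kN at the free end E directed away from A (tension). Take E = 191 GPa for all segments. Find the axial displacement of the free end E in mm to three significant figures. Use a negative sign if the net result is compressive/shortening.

Internal axial forces (sectioning from the free end, tension +): N_DE = 29.1 kN, N_CD = 29.1 kN, N_BC = -1.9 kN, N_AB = 28.5 kN.
A_BC = 1096 mm².
A_DE = 1479 mm².
δ_AB = 28500·453/(261·191000) = 0.259 mm
δ_BC = -1900·708/(1096·191000) = -0.006427 mm
δ_CD = 29100·308/(1640·191000) = 0.02861 mm
δ_DE = 29100·645/(1479·191000) = 0.06643 mm
δ = Σδ_i = 0.3476 mm.

0.348 mm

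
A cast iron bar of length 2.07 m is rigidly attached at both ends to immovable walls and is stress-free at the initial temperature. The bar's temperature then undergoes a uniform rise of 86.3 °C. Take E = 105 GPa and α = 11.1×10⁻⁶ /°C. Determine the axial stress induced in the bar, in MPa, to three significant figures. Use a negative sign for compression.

-101 MPa

Free thermal expansion αLΔT = 11.1e-6 · 2070 · 86.3 = 1.983 mm.
The walls impose strain ε = −(1.983)/2070 = -9.5793e-04; σ = Eε = 105000 · -9.5793e-04 = -100.6 MPa.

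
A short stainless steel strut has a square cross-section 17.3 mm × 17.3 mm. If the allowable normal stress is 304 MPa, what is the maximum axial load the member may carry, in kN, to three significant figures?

A = 299.3 mm².
P_max = σ_allow · A = 304 · 299.3 = 90980 N = 90.98 kN.

91.0 kN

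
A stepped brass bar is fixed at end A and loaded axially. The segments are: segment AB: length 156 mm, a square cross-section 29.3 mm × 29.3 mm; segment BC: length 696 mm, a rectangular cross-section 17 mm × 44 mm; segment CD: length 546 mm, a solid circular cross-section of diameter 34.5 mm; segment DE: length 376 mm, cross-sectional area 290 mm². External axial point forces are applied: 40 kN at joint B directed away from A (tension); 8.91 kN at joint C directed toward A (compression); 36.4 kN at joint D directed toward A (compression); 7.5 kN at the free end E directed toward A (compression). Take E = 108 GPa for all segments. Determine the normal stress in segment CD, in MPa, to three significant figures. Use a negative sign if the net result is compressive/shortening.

Internal axial forces (sectioning from the free end, tension +): N_DE = -7.5 kN, N_CD = -43.9 kN, N_BC = -52.81 kN, N_AB = -12.81 kN.
A_CD = 934.8 mm².
σ_CD = N_CD/A_CD = -43900/934.8 = -46.96 MPa.

-47.0 MPa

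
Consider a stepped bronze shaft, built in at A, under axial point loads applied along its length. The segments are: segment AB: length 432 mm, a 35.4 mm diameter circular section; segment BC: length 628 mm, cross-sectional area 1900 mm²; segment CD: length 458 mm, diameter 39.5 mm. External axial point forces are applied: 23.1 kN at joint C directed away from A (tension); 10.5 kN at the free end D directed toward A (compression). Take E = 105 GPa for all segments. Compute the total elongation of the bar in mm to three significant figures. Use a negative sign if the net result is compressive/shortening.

Internal axial forces (sectioning from the free end, tension +): N_CD = -10.5 kN, N_BC = 12.6 kN, N_AB = 12.6 kN.
A_AB = 984.2 mm².
A_CD = 1225 mm².
δ_AB = 12600·432/(984.2·105000) = 0.05267 mm
δ_BC = 12600·628/(1900·105000) = 0.03966 mm
δ_CD = -10500·458/(1225·105000) = -0.03738 mm
δ = Σδ_i = 0.05496 mm.

0.0550 mm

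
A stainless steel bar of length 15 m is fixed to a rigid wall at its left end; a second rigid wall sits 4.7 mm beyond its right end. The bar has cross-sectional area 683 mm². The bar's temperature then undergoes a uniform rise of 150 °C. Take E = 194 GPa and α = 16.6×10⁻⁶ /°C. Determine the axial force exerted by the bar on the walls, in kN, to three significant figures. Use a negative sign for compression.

-288 kN

Free thermal expansion αLΔT = 16.6e-6 · 15000 · 150 = 37.35 mm.
The walls engage after the gap closes; constrained expansion = 37.35 − 4.7 = 32.65 mm.
The walls impose strain ε = −(32.65)/15000 = -2.1767e-03; σ = Eε = 194000 · -2.1767e-03 = -422.3 MPa.
Wall reaction R = σ·A = -422.3·683 = -288400 N = -288.4 kN.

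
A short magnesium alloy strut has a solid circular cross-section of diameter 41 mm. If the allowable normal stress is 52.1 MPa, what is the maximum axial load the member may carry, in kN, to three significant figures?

A = 1320 mm².
P_max = σ_allow · A = 52.1 · 1320 = 68790 N = 68.79 kN.

68.8 kN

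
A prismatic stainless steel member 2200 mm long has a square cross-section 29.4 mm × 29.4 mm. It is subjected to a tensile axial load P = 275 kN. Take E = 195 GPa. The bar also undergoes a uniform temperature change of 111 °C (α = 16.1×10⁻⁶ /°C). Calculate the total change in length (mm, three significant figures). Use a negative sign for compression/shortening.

7.52 mm

A = 864.4 mm².
δ_mech = NL/(AE) = 275000·2200/(864.4·195000) = 3.589 mm.
δ_thermal = αLΔT = 16.1e-6·2200·111 = 3.932 mm.
δ = δ_mech + δ_thermal = 7.521 mm.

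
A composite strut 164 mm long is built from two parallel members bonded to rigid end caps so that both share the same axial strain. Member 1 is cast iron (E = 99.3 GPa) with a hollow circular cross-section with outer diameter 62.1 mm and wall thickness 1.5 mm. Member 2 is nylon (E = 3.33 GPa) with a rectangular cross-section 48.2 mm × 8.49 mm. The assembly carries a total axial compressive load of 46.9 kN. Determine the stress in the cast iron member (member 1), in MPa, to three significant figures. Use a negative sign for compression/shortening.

A_1 = 285.6 mm².
A_2 = 409.2 mm².
Equal strain + equilibrium ⇒ each member carries load in proportion to AE: A₁E₁ = 28360000 N, A₂E₂ = 1363000 N, ΣAE = 29720000 N.
σ₁ = P·E₁/ΣAE = -46900·99300/29720000 = -156.7 MPa.

-157 MPa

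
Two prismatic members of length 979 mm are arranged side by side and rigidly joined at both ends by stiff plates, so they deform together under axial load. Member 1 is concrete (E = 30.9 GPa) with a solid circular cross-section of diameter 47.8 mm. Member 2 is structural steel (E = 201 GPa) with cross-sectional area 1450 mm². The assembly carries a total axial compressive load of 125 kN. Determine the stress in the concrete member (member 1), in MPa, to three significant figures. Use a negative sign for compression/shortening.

-11.1 MPa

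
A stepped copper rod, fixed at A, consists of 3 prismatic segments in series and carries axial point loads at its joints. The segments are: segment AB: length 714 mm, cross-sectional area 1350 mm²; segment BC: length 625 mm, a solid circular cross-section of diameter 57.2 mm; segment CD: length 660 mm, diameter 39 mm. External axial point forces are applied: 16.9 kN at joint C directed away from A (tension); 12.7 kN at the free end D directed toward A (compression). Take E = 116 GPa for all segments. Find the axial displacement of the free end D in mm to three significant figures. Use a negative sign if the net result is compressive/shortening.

Internal axial forces (sectioning from the free end, tension +): N_CD = -12.7 kN, N_BC = 4.2 kN, N_AB = 4.2 kN.
A_BC = 2570 mm².
A_CD = 1195 mm².
δ_AB = 4200·714/(1350·116000) = 0.01915 mm
δ_BC = 4200·625/(2570·116000) = 0.008806 mm
δ_CD = -12700·660/(1195·116000) = -0.06049 mm
δ = Σδ_i = -0.03253 mm.

-0.0325 mm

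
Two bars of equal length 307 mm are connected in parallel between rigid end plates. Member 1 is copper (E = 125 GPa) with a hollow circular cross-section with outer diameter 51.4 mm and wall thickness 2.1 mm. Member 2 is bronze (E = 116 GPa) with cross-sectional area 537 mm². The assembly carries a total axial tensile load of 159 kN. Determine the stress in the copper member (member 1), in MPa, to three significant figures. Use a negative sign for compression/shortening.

A_1 = 325.2 mm².
Equal strain + equilibrium ⇒ each member carries load in proportion to AE: A₁E₁ = 40660000 N, A₂E₂ = 62290000 N, ΣAE = 102900000 N.
σ₁ = P·E₁/ΣAE = 159000·125000/102900000 = 193.1 MPa.

193 MPa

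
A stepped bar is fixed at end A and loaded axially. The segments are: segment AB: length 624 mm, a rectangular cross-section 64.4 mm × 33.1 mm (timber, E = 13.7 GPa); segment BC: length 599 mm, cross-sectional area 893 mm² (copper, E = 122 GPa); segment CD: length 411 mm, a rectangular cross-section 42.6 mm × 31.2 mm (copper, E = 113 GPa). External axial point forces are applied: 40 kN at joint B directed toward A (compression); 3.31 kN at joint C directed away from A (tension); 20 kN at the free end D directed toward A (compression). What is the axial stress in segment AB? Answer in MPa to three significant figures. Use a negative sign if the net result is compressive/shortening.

-26.6 MPa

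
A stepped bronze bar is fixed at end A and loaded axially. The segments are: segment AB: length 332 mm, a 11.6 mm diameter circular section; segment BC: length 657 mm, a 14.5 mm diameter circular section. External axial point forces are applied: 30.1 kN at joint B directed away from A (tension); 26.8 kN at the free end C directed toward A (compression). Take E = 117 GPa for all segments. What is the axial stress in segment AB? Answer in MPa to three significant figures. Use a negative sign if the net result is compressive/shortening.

Internal axial forces (sectioning from the free end, tension +): N_BC = -26.8 kN, N_AB = 3.3 kN.
A_AB = 105.7 mm².
σ_AB = N_AB/A_AB = 3300/105.7 = 31.23 MPa.

31.2 MPa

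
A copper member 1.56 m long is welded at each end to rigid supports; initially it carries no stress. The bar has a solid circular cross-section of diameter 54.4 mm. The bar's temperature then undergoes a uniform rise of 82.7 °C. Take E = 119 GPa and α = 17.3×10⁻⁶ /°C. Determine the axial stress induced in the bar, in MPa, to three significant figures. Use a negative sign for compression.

Free thermal expansion αLΔT = 17.3e-6 · 1560 · 82.7 = 2.232 mm.
The walls impose strain ε = −(2.232)/1560 = -1.4307e-03; σ = Eε = 119000 · -1.4307e-03 = -170.3 MPa.

-170 MPa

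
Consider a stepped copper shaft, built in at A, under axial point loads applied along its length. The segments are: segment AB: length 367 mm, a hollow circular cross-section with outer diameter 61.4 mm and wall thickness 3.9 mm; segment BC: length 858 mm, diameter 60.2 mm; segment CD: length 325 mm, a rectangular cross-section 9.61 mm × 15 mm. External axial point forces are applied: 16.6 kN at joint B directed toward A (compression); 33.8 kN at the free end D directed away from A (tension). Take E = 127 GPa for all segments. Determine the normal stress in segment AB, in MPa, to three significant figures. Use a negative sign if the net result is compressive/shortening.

24.4 MPa

Internal axial forces (sectioning from the free end, tension +): N_CD = 33.8 kN, N_BC = 33.8 kN, N_AB = 17.2 kN.
A_AB = 704.5 mm².
σ_AB = N_AB/A_AB = 17200/704.5 = 24.41 MPa.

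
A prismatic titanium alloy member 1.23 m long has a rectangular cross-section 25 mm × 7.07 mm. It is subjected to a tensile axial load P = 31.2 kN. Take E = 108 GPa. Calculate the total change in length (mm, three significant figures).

A = 176.8 mm².
δ_mech = NL/(AE) = 31200·1230/(176.8·108000) = 2.01 mm.

2.01 mm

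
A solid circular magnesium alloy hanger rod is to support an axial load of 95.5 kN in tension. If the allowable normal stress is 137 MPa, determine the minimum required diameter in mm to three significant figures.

29.8 mm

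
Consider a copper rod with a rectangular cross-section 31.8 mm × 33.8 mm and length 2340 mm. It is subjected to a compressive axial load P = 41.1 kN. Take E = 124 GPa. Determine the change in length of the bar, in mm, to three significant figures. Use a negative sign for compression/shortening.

-0.722 mm

A = 1075 mm².
δ_mech = NL/(AE) = -41100·2340/(1075·124000) = -0.7216 mm.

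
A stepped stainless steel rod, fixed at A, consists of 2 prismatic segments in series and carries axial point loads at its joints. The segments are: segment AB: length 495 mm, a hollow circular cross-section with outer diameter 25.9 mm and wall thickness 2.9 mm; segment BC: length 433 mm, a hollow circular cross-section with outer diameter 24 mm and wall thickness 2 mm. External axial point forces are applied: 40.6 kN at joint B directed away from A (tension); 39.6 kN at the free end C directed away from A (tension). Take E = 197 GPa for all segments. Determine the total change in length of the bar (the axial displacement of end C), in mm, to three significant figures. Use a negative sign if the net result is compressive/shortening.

Internal axial forces (sectioning from the free end, tension +): N_BC = 39.6 kN, N_AB = 80.2 kN.
A_AB = 209.5 mm².
A_BC = 138.2 mm².
δ_AB = 80200·495/(209.5·197000) = 0.9617 mm
δ_BC = 39600·433/(138.2·197000) = 0.6297 mm
δ = Σδ_i = 1.591 mm.

1.59 mm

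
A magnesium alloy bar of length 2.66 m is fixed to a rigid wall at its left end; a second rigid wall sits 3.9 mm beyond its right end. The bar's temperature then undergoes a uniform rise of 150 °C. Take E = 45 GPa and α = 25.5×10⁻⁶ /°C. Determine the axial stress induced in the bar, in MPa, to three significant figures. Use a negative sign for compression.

-106 MPa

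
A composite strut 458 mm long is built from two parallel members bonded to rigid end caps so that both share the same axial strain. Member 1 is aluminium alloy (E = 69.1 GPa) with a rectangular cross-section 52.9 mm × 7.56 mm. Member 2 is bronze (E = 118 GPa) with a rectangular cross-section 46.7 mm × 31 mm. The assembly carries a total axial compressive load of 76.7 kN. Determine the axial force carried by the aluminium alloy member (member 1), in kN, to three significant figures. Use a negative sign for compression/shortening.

A_1 = 399.9 mm².
A_2 = 1448 mm².
Equal strain + equilibrium ⇒ each member carries load in proportion to AE: A₁E₁ = 27630000 N, A₂E₂ = 170800000 N, ΣAE = 198500000 N.
F₁ = P·A₁E₁/ΣAE = -76700·27630000/198500000 = -10680 N.

-10.7 kN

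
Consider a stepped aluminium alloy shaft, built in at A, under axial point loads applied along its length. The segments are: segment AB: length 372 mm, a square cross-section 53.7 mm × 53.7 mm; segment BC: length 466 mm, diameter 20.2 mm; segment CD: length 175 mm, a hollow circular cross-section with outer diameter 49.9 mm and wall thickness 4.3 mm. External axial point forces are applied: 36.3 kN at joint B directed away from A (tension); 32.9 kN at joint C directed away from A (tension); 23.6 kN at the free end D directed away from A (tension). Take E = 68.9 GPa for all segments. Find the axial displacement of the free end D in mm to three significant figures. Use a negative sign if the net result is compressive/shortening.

Internal axial forces (sectioning from the free end, tension +): N_CD = 23.6 kN, N_BC = 56.5 kN, N_AB = 92.8 kN.
A_AB = 2884 mm².
A_BC = 320.5 mm².
A_CD = 616 mm².
δ_AB = 92800·372/(2884·68900) = 0.1737 mm
δ_BC = 56500·466/(320.5·68900) = 1.192 mm
δ_CD = 23600·175/(616·68900) = 0.09731 mm
δ = Σδ_i = 1.463 mm.

1.46 mm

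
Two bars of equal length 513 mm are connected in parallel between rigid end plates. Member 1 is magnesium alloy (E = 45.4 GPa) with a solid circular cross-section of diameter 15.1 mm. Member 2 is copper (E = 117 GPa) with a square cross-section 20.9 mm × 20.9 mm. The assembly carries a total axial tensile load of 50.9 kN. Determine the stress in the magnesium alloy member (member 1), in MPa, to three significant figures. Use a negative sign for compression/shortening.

39.0 MPa

A_1 = 179.1 mm².
A_2 = 436.8 mm².
Equal strain + equilibrium ⇒ each member carries load in proportion to AE: A₁E₁ = 8130000 N, A₂E₂ = 51110000 N, ΣAE = 59240000 N.
σ₁ = P·E₁/ΣAE = 50900·45400/59240000 = 39.01 MPa.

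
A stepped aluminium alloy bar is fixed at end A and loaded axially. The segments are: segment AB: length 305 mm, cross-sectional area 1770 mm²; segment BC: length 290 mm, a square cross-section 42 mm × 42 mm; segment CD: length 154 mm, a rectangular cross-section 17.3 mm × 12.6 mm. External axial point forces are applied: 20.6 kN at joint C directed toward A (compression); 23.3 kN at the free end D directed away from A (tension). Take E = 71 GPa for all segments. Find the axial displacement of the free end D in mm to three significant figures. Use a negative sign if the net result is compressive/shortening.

0.245 mm

Internal axial forces (sectioning from the free end, tension +): N_CD = 23.3 kN, N_BC = 2.7 kN, N_AB = 2.7 kN.
A_BC = 1764 mm².
A_CD = 218 mm².
δ_AB = 2700·305/(1770·71000) = 0.006553 mm
δ_BC = 2700·290/(1764·71000) = 0.006252 mm
δ_CD = 23300·154/(218·71000) = 0.2318 mm
δ = Σδ_i = 0.2447 mm.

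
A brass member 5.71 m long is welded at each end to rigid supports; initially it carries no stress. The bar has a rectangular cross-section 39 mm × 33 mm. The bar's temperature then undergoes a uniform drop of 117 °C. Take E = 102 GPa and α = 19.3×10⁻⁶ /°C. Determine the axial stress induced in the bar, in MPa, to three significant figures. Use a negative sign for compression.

Free thermal expansion αLΔT = 19.3e-6 · 5710 · -117 = -12.89 mm.
The walls impose strain ε = −(-12.89)/5710 = 2.2581e-03; σ = Eε = 102000 · 2.2581e-03 = 230.3 MPa.

230 MPa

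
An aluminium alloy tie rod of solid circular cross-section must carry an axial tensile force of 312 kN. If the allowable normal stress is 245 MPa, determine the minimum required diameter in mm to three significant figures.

40.3 mm

Required area A ≥ P/σ_allow = 312000/245 = 1273 mm².
For a solid circular section, d ≥ √(4A/π) = 40.27 mm.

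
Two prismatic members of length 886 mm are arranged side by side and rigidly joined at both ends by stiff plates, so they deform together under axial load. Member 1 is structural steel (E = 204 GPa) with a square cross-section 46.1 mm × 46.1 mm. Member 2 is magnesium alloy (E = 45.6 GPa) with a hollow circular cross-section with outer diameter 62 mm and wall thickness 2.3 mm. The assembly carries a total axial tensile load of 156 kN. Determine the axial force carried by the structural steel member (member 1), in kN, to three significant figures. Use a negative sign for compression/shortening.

A_1 = 2125 mm².
A_2 = 431.4 mm².
Equal strain + equilibrium ⇒ each member carries load in proportion to AE: A₁E₁ = 433500000 N, A₂E₂ = 19670000 N, ΣAE = 453200000 N.
F₁ = P·A₁E₁/ΣAE = 156000·433500000/453200000 = 149200 N.

149 kN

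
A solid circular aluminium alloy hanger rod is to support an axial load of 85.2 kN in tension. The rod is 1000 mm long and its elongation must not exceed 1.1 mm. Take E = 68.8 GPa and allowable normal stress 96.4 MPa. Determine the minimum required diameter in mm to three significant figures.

37.9 mm

Required area A ≥ P/σ_allow = 85200/96.4 = 883.8 mm².
For a solid circular section, d ≥ √(4A/π) = 33.55 mm.
Elongation limit: A ≥ PL/(Eδ_allow) = 85200·1000/(68800·1.1) = 1126 mm² ⇒ d ≥ 37.86 mm.
The elongation limit governs.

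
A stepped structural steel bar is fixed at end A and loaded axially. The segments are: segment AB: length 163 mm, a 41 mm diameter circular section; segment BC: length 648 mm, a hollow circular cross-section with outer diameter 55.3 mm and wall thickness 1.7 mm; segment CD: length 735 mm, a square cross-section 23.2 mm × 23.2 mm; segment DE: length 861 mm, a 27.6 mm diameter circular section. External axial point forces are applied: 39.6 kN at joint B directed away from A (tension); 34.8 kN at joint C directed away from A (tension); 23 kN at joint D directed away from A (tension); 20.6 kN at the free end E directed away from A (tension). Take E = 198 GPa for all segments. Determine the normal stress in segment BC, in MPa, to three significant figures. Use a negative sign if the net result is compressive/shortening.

Internal axial forces (sectioning from the free end, tension +): N_DE = 20.6 kN, N_CD = 43.6 kN, N_BC = 78.4 kN, N_AB = 118 kN.
A_BC = 286.3 mm².
σ_BC = N_BC/A_BC = 78400/286.3 = 273.9 MPa.

274 MPa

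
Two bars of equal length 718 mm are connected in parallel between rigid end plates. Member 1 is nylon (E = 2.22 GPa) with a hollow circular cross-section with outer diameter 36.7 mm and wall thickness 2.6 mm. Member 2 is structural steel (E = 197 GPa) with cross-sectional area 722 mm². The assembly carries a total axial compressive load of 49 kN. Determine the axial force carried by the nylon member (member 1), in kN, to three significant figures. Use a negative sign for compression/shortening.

-0.212 kN

A_1 = 278.5 mm².
Equal strain + equilibrium ⇒ each member carries load in proportion to AE: A₁E₁ = 618300 N, A₂E₂ = 142200000 N, ΣAE = 142900000 N.
F₁ = P·A₁E₁/ΣAE = -49000·618300/142900000 = -212.1 N.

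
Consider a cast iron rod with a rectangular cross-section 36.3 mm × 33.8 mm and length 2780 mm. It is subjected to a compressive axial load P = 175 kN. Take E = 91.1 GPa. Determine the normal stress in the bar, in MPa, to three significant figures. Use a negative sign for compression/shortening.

-143 MPa

A = 1227 mm².
σ = N/A = -175000/1227 = -142.6 MPa.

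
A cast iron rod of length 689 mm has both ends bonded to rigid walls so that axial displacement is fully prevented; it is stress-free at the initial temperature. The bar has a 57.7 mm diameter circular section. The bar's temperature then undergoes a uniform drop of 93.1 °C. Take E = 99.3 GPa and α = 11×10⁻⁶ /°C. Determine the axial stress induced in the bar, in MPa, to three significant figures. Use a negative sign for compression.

102 MPa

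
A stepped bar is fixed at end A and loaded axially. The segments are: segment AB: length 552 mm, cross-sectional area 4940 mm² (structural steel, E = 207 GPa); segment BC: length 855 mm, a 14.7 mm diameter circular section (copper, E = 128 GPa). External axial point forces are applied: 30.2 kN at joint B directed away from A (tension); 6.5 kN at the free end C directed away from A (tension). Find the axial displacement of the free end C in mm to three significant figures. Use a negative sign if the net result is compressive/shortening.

0.276 mm

Internal axial forces (sectioning from the free end, tension +): N_BC = 6.5 kN, N_AB = 36.7 kN.
A_BC = 169.7 mm².
δ_AB = 36700·552/(4940·207000) = 0.01981 mm
δ_BC = 6500·855/(169.7·128000) = 0.2558 mm
δ = Σδ_i = 0.2756 mm.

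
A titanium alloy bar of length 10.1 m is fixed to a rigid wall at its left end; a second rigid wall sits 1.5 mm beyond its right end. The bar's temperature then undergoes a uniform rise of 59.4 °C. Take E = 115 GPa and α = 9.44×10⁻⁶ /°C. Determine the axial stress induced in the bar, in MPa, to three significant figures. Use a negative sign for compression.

Free thermal expansion αLΔT = 9.44e-6 · 10100 · 59.4 = 5.663 mm.
The walls engage after the gap closes; constrained expansion = 5.663 − 1.5 = 4.163 mm.
The walls impose strain ε = −(4.163)/10100 = -4.1222e-04; σ = Eε = 115000 · -4.1222e-04 = -47.41 MPa.

-47.4 MPa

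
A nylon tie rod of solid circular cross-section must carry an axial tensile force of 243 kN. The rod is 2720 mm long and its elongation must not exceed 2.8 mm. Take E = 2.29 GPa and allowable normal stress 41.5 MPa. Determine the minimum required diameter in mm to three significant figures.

362 mm

Required area A ≥ P/σ_allow = 243000/41.5 = 5855 mm².
For a solid circular section, d ≥ √(4A/π) = 86.34 mm.
Elongation limit: A ≥ PL/(Eδ_allow) = 243000·2720/(2290·2.8) = 103100 mm² ⇒ d ≥ 362.3 mm.
The elongation limit governs.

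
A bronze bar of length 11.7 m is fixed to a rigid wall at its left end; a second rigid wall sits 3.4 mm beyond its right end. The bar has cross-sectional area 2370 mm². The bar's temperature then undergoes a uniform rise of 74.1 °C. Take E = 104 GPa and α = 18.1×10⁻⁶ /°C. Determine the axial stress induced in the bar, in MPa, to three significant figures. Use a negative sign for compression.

Free thermal expansion αLΔT = 18.1e-6 · 11700 · 74.1 = 15.69 mm.
The walls engage after the gap closes; constrained expansion = 15.69 − 3.4 = 12.29 mm.
The walls impose strain ε = −(12.29)/11700 = -1.0506e-03; σ = Eε = 104000 · -1.0506e-03 = -109.3 MPa.

-109 MPa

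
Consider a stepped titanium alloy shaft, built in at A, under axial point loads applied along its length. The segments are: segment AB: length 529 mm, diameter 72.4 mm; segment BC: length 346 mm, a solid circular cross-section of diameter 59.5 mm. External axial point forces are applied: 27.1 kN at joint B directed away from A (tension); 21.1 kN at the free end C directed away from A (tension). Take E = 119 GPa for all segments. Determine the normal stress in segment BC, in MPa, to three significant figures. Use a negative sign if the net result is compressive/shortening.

Internal axial forces (sectioning from the free end, tension +): N_BC = 21.1 kN, N_AB = 48.2 kN.
A_BC = 2781 mm².
σ_BC = N_BC/A_BC = 21100/2781 = 7.589 MPa.

7.59 MPa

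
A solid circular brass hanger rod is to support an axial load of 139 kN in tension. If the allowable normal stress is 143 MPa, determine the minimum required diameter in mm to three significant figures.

35.2 mm

Required area A ≥ P/σ_allow = 139000/143 = 972 mm².
For a solid circular section, d ≥ √(4A/π) = 35.18 mm.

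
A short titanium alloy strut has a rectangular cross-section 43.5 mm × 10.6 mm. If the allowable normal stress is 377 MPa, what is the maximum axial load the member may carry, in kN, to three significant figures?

174 kN

A = 461.1 mm².
P_max = σ_allow · A = 377 · 461.1 = 173800 N = 173.8 kN.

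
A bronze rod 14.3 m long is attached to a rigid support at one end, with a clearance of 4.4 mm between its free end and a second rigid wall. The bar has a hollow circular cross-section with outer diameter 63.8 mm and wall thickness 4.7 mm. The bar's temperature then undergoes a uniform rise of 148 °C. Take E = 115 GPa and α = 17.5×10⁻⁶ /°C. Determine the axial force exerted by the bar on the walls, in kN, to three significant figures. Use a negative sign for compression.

-229 kN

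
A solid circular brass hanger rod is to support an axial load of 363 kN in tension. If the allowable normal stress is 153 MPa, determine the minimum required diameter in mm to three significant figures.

Required area A ≥ P/σ_allow = 363000/153 = 2373 mm².
For a solid circular section, d ≥ √(4A/π) = 54.96 mm.

55.0 mm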